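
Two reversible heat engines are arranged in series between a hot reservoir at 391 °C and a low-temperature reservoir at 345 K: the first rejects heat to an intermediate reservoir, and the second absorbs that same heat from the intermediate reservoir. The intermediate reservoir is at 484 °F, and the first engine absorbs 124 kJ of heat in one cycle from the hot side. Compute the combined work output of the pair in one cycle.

T_H = 391 °C → 391 + 273.15 = 664.15 K.
Two reversible stages in series are equivalent to a single Carnot engine between T_H and T_C, so η_total = 1 − T_C/T_H = 1 − 345.00/664.15 = 0.4805.
W_total = η_total · Q_H = 0.4805 × 124 = 59.59 kJ.

W_total ≈ 59.59 kJ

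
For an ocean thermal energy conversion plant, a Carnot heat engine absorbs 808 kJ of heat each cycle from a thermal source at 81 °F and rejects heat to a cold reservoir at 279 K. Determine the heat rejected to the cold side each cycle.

Q_C ≈ 750.5 kJ

T_H = 81 °F → (81 − 32) × 5/9 = 27.22 °C = 300.37 K.
Carnot efficiency: η = 1 − T_C/T_H = 1 − 279.00/300.37 = 0.0712.
For a reversible cycle Q_C/Q_H = T_C/T_H, so Q_C = 808 × 279.00/300.37 = 750.5 kJ.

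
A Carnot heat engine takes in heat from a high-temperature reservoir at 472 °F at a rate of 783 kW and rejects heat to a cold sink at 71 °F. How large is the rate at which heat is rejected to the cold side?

T_H = 472 °F → (472 − 32) × 5/9 = 244.44 °C = 517.59 K.
T_C = 71 °F → (71 − 32) × 5/9 = 21.67 °C = 294.82 K.
η_rev = 1 − T_C/T_H = 1 − 294.82/517.59 = 0.4304.
For a reversible cycle Q_C/Q_H = T_C/T_H, so Q_C = 783 × 294.82/517.59 = 446 kW.

Q̇_C ≈ 446 kW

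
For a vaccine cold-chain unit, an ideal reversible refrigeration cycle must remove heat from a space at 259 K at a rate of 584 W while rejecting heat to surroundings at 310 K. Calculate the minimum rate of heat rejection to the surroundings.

For a reversible cycle Q_H/Q_C = T_H/T_C, so Q_H = Q_C·T_H/T_C = 584 × 310.00/259.00 = 699.0 W.

Q̇_H ≈ 699.0 W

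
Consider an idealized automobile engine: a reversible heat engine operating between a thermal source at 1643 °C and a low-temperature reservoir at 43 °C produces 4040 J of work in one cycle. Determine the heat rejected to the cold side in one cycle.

T_H = 1643 °C → 1643 + 273.15 = 1916.15 K.
T_C = 43 °C → 43 + 273.15 = 316.15 K.
The Carnot efficiency is η = 1 − T_C/T_H = 1 − 316.15/1916.15 = 0.8350.
Since Q_C/Q_H = T_C/T_H and Q_H = W/η, Q_C = W·T_C/(T_H − T_C) = 4040 × 316.15/1600.00 = 798.3 J.

Q_C ≈ 798.3 J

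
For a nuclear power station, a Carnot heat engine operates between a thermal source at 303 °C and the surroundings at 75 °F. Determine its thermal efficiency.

η ≈ 0.484

T_H = 303 °C → 303 + 273.15 = 576.15 K.
T_C = 75 °F → (75 − 32) × 5/9 = 23.89 °C = 297.04 K.
For a reversible engine, η = 1 − T_C/T_H = 1 − 297.04/576.15 = 0.484.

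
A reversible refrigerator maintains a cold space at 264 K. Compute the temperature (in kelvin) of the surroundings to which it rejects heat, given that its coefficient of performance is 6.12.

T_H ≈ 307 K

COP_R = T_C/(T_H − T_C) ⇒ T_H = T_C·(1 + 1/COP_R) = 264.00 × (1 + 1/6.12) = 307 K.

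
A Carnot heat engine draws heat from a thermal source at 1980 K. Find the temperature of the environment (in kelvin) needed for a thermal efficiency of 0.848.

From η = 1 − T_C/T_H, T_C = T_H·(1 − η) = 1980.00 × (1 − 0.848) = 301.0 K.

T_C ≈ 301.0 K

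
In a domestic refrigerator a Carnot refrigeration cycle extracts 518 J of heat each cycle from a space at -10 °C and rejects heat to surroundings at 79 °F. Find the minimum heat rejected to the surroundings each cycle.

Q_H ≈ 589.1 J

T_H = 79 °F → (79 − 32) × 5/9 = 26.11 °C = 299.26 K.
T_C = -10 °C → -10 + 273.15 = 263.15 K.
For a reversible cycle Q_H/Q_C = T_H/T_C, so Q_H = Q_C·T_H/T_C = 518 × 299.26/263.15 = 589.1 J.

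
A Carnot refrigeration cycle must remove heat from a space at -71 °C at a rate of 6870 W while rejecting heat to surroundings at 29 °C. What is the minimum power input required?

T_H = 29 °C → 29 + 273.15 = 302.15 K.
T_C = -71 °C → -71 + 273.15 = 202.15 K.
Carnot COP: COP_R = T_C/(T_H − T_C) = 202.15/100.00 = 2.0215.
W = Q_C/COP_R = 6870/2.0215 = 3398 W.

Ẇ_in ≈ 3398 W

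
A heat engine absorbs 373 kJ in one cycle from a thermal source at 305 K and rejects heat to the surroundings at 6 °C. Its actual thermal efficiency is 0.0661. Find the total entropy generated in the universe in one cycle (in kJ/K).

ΔS_univ ≈ 0.0249 kJ/K

T_C = 6 °C → 6 + 273.15 = 279.15 K.
W = η·Q_H = 0.0661 × 373 = 24.66 kJ, so Q_C = Q_H − W = 348.3 kJ.
The hot reservoir loses entropy Q_H/T_H = 373/305.00 = 1.223 kJ/K; the cold reservoir gains Q_C/T_C = 348.3/279.15 = 1.248 kJ/K.
ΔS_univ = −Q_H/T_H + Q_C/T_C = 0.0249 kJ/K (> 0, since η = 0.0661 < η_Carnot = 0.085).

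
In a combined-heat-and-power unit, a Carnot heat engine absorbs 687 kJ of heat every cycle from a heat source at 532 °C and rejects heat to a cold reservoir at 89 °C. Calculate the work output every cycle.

T_H = 532 °C → 532 + 273.15 = 805.15 K.
T_C = 89 °C → 89 + 273.15 = 362.15 K.
For a reversible engine, η = 1 − T_C/T_H = 1 − 362.15/805.15 = 0.5502.
W = η·Q_H = 0.5502 × 687 = 378 kJ.

W ≈ 378 kJ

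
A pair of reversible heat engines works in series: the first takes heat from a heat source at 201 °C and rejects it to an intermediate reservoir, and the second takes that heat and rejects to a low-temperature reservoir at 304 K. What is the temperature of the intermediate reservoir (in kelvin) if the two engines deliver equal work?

T_m ≈ 389 K

T_H = 201 °C → 201 + 273.15 = 474.15 K.
For reversible stages Q_m = Q_H·(T_m/T_H). Setting W₁ = Q_H(1 − T_m/T_H) equal to W₂ = Q_m(1 − T_C/T_m) = Q_H·(T_m − T_C)/T_H gives T_H − T_m = T_m − T_C, so T_m = (T_H + T_C)/2 = (474.15 + 304.00)/2 = 389 K.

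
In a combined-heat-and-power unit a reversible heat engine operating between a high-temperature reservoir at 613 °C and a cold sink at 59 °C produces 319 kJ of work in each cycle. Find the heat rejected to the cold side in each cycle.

T_H = 613 °C → 613 + 273.15 = 886.15 K.
T_C = 59 °C → 59 + 273.15 = 332.15 K.
For a reversible engine, η = 1 − T_C/T_H = 1 − 332.15/886.15 = 0.6252.
Since Q_C/Q_H = T_C/T_H and Q_H = W/η, Q_C = W·T_C/(T_H − T_C) = 319 × 332.15/554.00 = 191.3 kJ.

Q_C ≈ 191.3 kJ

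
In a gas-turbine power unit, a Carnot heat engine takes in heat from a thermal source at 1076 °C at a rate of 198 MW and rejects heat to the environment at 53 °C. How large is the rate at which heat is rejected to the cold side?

T_H = 1076 °C → 1076 + 273.15 = 1349.15 K.
T_C = 53 °C → 53 + 273.15 = 326.15 K.
η_rev = 1 − T_C/T_H = 1 − 326.15/1349.15 = 0.7583.
For a reversible cycle Q_C/Q_H = T_C/T_H, so Q_C = 198 × 326.15/1349.15 = 47.9 MW.

Q̇_C ≈ 47.9 MW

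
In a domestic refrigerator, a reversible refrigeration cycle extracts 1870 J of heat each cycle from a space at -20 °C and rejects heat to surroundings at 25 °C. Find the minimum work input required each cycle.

T_H = 25 °C → 25 + 273.15 = 298.15 K.
T_C = -20 °C → -20 + 273.15 = 253.15 K.
For a reversible refrigerator, COP_R = T_C/(T_H − T_C) = 253.15/45.00 = 5.6256.
W = Q_C/COP_R = 1870/5.6256 = 332.4 J.

W_in ≈ 332.4 J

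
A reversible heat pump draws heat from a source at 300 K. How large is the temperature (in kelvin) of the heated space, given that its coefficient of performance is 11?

COP_HP = T_H/(T_H − T_C) ⇒ T_H = T_C·COP_HP/(COP_HP − 1) = 300.00 × 11/(11 − 1) = 330 K.

T_H ≈ 330 K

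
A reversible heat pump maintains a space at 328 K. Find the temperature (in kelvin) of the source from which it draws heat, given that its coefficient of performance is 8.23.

T_C ≈ 288.1 K

COP_HP = T_H/(T_H − T_C) ⇒ T_C = T_H·(COP_HP − 1)/COP_HP = 328.00 × (8.23 − 1)/8.23 = 288.1 K.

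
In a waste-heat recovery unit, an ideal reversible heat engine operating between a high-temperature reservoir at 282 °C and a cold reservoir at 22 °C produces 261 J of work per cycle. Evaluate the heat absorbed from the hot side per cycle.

T_H = 282 °C → 282 + 273.15 = 555.15 K.
T_C = 22 °C → 22 + 273.15 = 295.15 K.
Since the cycle is reversible, η = 1 − T_C/T_H = 1 − 295.15/555.15 = 0.4683.
Q_H = W/η = 261/0.4683 = 557 J.

Q_H ≈ 557 J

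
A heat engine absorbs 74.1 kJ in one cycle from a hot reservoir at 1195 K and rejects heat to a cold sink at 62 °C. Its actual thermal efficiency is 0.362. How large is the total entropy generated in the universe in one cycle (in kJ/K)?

T_C = 62 °C → 62 + 273.15 = 335.15 K.
W = η·Q_H = 0.362 × 74.1 = 26.82 kJ, so Q_C = Q_H − W = 47.28 kJ.
Entropy balance on the reservoirs: −Q_H/T_H = -0.06201 kJ/K, +Q_C/T_C = 0.1411 kJ/K.
ΔS_univ = −Q_H/T_H + Q_C/T_C = 0.0791 kJ/K (> 0, since η = 0.362 < η_Carnot = 0.720).

ΔS_univ ≈ 0.0791 kJ/K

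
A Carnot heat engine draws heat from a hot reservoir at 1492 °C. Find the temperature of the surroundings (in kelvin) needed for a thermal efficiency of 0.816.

T_C ≈ 324.8 K

T_H = 1492 °C → 1492 + 273.15 = 1765.15 K.
From η = 1 − T_C/T_H, T_C = T_H·(1 − η) = 1765.15 × (1 − 0.816) = 324.8 K.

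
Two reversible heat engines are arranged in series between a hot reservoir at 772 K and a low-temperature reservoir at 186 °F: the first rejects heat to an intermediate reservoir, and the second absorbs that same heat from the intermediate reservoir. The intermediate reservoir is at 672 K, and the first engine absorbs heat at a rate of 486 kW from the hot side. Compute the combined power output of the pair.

T_C = 186 °F → (186 − 32) × 5/9 = 85.56 °C = 358.71 K.
Two reversible stages in series are equivalent to a single Carnot engine between T_H and T_C, so η_total = 1 − T_C/T_H = 1 − 358.71/772.00 = 0.5354.
W_total = η_total · Q_H = 0.5354 × 486 = 260.2 kW.

Ẇ_total ≈ 260.2 kW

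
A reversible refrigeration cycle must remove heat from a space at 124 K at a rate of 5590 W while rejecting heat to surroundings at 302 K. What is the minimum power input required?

Carnot COP: COP_R = T_C/(T_H − T_C) = 124.00/178.00 = 0.6966.
W = Q_C/COP_R = 5590/0.6966 = 8024 W.

Ẇ_in ≈ 8024 W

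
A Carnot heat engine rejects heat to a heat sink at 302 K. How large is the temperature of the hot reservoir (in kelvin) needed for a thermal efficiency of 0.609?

T_H ≈ 772.4 K

From η = 1 − T_C/T_H, solving for T_H gives T_H = T_C/(1 − η) = 302.00/(1 − 0.609) = 772.4 K.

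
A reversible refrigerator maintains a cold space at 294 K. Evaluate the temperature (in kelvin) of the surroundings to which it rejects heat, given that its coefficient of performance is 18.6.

COP_R = T_C/(T_H − T_C) ⇒ T_H = T_C·(1 + 1/COP_R) = 294.00 × (1 + 1/18.6) = 310 K.

T_H ≈ 310 K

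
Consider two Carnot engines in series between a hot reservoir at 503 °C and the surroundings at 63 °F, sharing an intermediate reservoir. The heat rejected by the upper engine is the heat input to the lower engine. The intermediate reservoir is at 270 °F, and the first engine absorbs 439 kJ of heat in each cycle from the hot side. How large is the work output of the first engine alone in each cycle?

W₁ ≈ 210 kJ

T_H = 503 °C → 503 + 273.15 = 776.15 K.
T_C = 63 °F → (63 − 32) × 5/9 = 17.22 °C = 290.37 K.
T_m = 270 °F → (270 − 32) × 5/9 = 132.22 °C = 405.37 K.
First-stage efficiency η₁ = 1 − T_m/T_H = 1 − 405.37/776.15 = 0.4777.
W₁ = η₁·Q_H = 0.4777 × 439 = 210 kJ.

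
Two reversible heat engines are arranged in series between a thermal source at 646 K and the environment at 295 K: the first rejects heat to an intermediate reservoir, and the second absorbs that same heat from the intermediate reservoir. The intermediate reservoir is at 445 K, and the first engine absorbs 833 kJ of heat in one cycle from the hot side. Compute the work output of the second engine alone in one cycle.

W₂ ≈ 193.4 kJ

Heat entering the second stage: Q_m = Q_H·(T_m/T_H) = 833 × 445.00/646.00 = 573.8 kJ.
Second-stage efficiency η₂ = 1 − T_C/T_m = 1 − 295.00/445.00 = 0.3371, so W₂ = η₂·Q_m = 193.4 kJ.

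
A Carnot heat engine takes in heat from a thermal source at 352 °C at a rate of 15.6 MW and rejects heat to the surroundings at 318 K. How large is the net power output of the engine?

T_H = 352 °C → 352 + 273.15 = 625.15 K.
Carnot efficiency: η = 1 − T_C/T_H = 1 − 318.00/625.15 = 0.4913.
W = η·Q_H = 0.4913 × 15.6 = 7.66 MW.

Ẇ ≈ 7.66 MW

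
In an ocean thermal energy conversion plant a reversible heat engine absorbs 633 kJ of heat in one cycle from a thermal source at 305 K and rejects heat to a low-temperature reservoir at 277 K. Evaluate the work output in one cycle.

W ≈ 58.11 kJ

Carnot efficiency: η = 1 − T_C/T_H = 1 − 277.00/305.00 = 0.0918.
W = η·Q_H = 0.0918 × 633 = 58.11 kJ.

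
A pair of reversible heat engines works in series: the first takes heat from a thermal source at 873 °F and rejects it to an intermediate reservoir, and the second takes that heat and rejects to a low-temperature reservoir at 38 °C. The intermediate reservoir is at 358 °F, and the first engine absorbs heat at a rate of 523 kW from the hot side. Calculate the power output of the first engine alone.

Ẇ₁ ≈ 202 kW

T_H = 873 °F → (873 − 32) × 5/9 = 467.22 °C = 740.37 K.
T_C = 38 °C → 38 + 273.15 = 311.15 K.
T_m = 358 °F → (358 − 32) × 5/9 = 181.11 °C = 454.26 K.
First-stage efficiency η₁ = 1 − T_m/T_H = 1 − 454.26/740.37 = 0.3864.
W₁ = η₁·Q_H = 0.3864 × 523 = 202 kW.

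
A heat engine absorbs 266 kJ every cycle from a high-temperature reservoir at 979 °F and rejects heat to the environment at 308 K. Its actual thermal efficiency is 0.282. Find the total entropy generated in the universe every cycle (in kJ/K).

T_H = 979 °F → (979 − 32) × 5/9 = 526.11 °C = 799.26 K.
W = η·Q_H = 0.282 × 266 = 75.01 kJ, so Q_C = Q_H − W = 191.0 kJ.
The hot reservoir loses entropy Q_H/T_H = 266/799.26 = 0.3328 kJ/K; the cold reservoir gains Q_C/T_C = 191.0/308.00 = 0.6201 kJ/K.
ΔS_univ = −Q_H/T_H + Q_C/T_C = 0.287 kJ/K (> 0, since η = 0.282 < η_Carnot = 0.615).

ΔS_univ ≈ 0.287 kJ/K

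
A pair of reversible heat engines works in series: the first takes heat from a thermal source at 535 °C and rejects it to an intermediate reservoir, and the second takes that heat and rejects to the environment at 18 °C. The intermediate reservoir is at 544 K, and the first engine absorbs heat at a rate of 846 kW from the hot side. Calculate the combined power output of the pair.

T_H = 535 °C → 535 + 273.15 = 808.15 K.
T_C = 18 °C → 18 + 273.15 = 291.15 K.
Two reversible stages in series are equivalent to a single Carnot engine between T_H and T_C, so η_total = 1 − T_C/T_H = 1 − 291.15/808.15 = 0.6397.
W_total = η_total · Q_H = 0.6397 × 846 = 541 kW.

Ẇ_total ≈ 541 kW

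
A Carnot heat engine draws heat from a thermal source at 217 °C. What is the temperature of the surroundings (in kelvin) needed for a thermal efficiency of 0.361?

T_C ≈ 313 K

T_H = 217 °C → 217 + 273.15 = 490.15 K.
From η = 1 − T_C/T_H, T_C = T_H·(1 − η) = 490.15 × (1 − 0.361) = 313 K.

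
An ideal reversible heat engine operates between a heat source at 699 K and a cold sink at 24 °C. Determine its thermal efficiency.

η ≈ 0.5749

T_C = 24 °C → 24 + 273.15 = 297.15 K.
The Carnot efficiency is η = 1 − T_C/T_H = 1 − 297.15/699.00 = 0.5749.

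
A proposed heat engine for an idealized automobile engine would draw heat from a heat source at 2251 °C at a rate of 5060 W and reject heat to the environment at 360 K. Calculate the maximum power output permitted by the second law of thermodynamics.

Ẇ_max ≈ 4340 W

T_H = 2251 °C → 2251 + 273.15 = 2524.15 K.
The second-law ceiling is the Carnot efficiency, η_max = 1 − T_C/T_H = 1 − 360.00/2524.15 = 0.8574.
W_max = η_max · Q_H = 0.8574 × 5060 = 4340 W.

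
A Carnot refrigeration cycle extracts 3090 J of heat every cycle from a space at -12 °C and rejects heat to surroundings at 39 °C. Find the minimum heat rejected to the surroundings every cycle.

Q_H ≈ 3690 J

T_H = 39 °C → 39 + 273.15 = 312.15 K.
T_C = -12 °C → -12 + 273.15 = 261.15 K.
For a reversible cycle Q_H/Q_C = T_H/T_C, so Q_H = Q_C·T_H/T_C = 3090 × 312.15/261.15 = 3690 J.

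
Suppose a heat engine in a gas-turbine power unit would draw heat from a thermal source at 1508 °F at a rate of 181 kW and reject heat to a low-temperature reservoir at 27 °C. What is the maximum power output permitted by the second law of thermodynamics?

T_H = 1508 °F → (1508 − 32) × 5/9 = 820.00 °C = 1093.15 K.
T_C = 27 °C → 27 + 273.15 = 300.15 K.
The upper bound on efficiency is η_max = 1 − T_C/T_H = 1 − 300.15/1093.15 = 0.7254.
W_max = η_max · Q_H = 0.7254 × 181 = 131.3 kW.

Ẇ_max ≈ 131.3 kW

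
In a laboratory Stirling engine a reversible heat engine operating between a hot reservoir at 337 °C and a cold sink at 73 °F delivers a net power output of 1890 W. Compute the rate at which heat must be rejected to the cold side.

Q̇_C ≈ 1780 W

T_H = 337 °C → 337 + 273.15 = 610.15 K.
T_C = 73 °F → (73 − 32) × 5/9 = 22.78 °C = 295.93 K.
For a reversible engine, η = 1 − T_C/T_H = 1 − 295.93/610.15 = 0.5150.
Since Q_C/Q_H = T_C/T_H and Q_H = W/η, Q_C = W·T_C/(T_H − T_C) = 1890 × 295.93/314.22 = 1780 W.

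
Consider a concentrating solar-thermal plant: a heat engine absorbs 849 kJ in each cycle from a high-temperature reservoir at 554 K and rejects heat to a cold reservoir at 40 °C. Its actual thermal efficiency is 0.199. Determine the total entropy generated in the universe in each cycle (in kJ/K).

T_C = 40 °C → 40 + 273.15 = 313.15 K.
W = η·Q_H = 0.199 × 849 = 169.0 kJ, so Q_C = Q_H − W = 680.0 kJ.
Reservoir entropy changes: ΔS_H = −Q_H/T_H = −849/554.00 = -1.532 kJ/K and ΔS_C = +Q_C/T_C = 680.0/313.15 = 2.172 kJ/K.
ΔS_univ = −Q_H/T_H + Q_C/T_C = 0.639 kJ/K (> 0, since η = 0.199 < η_Carnot = 0.435).

ΔS_univ ≈ 0.639 kJ/K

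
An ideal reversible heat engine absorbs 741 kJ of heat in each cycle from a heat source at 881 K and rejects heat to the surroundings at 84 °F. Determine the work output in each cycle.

W ≈ 487 kJ

T_C = 84 °F → (84 − 32) × 5/9 = 28.89 °C = 302.04 K.
For a reversible engine, η = 1 − T_C/T_H = 1 − 302.04/881.00 = 0.6572.
W = η·Q_H = 0.6572 × 741 = 487 kJ.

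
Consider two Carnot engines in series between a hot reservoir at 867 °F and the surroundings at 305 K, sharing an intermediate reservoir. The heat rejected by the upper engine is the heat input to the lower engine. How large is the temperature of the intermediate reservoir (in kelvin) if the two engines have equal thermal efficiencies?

T_m ≈ 474 K

T_H = 867 °F → (867 − 32) × 5/9 = 463.89 °C = 737.04 K.
Equal efficiencies require 1 − T_m/T_H = 1 − T_C/T_m, i.e. T_m/T_H = T_C/T_m, so T_m = √(T_H·T_C) = √(737.04 × 305.00) = 474 K.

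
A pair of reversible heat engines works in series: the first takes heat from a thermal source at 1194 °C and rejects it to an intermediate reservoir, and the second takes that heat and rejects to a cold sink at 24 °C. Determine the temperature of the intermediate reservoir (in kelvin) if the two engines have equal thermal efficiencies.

T_m ≈ 660 K

T_H = 1194 °C → 1194 + 273.15 = 1467.15 K.
T_C = 24 °C → 24 + 273.15 = 297.15 K.
Equal efficiencies require 1 − T_m/T_H = 1 − T_C/T_m, i.e. T_m/T_H = T_C/T_m, so T_m = √(T_H·T_C) = √(1467.15 × 297.15) = 660 K.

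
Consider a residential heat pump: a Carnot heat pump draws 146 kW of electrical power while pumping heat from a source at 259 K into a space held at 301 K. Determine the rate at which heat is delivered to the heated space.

The Carnot heat-pump COP is COP_HP = T_H/(T_H − T_C) = 301.00/42.00 = 7.1667.
Q_H = COP_HP · W = 7.1667 × 146 = 1050 kW.

Q̇_H ≈ 1050 kW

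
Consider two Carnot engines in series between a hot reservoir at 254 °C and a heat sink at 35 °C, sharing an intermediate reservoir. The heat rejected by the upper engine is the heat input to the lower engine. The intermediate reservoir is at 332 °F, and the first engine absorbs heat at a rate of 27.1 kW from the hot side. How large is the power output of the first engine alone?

Ẇ₁ ≈ 4.49 kW

T_H = 254 °C → 254 + 273.15 = 527.15 K.
T_C = 35 °C → 35 + 273.15 = 308.15 K.
T_m = 332 °F → (332 − 32) × 5/9 = 166.67 °C = 439.82 K.
First-stage efficiency η₁ = 1 − T_m/T_H = 1 − 439.82/527.15 = 0.1657.
W₁ = η₁·Q_H = 0.1657 × 27.1 = 4.49 kW.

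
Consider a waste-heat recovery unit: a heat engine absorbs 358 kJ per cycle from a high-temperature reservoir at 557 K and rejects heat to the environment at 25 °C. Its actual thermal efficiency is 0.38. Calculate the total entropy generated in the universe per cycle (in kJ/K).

T_C = 25 °C → 25 + 273.15 = 298.15 K.
W = η·Q_H = 0.38 × 358 = 136.0 kJ, so Q_C = Q_H − W = 222.0 kJ.
Entropy balance on the reservoirs: −Q_H/T_H = -0.6427 kJ/K, +Q_C/T_C = 0.7445 kJ/K.
ΔS_univ = −Q_H/T_H + Q_C/T_C = 0.102 kJ/K (> 0, since η = 0.38 < η_Carnot = 0.465).

ΔS_univ ≈ 0.102 kJ/K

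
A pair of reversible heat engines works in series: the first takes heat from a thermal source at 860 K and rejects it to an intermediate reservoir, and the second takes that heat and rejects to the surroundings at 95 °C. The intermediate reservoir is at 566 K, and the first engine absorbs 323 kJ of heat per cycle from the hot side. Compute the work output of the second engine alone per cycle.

W₂ ≈ 74.3 kJ

T_C = 95 °C → 95 + 273.15 = 368.15 K.
Heat entering the second stage: Q_m = Q_H·(T_m/T_H) = 323 × 566.00/860.00 = 213 kJ.
Second-stage efficiency η₂ = 1 − T_C/T_m = 1 − 368.15/566.00 = 0.3496, so W₂ = η₂·Q_m = 74.3 kJ.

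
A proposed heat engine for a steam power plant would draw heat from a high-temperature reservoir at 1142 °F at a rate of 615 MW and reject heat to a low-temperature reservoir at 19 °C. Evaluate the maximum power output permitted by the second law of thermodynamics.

T_H = 1142 °F → (1142 − 32) × 5/9 = 616.67 °C = 889.82 K.
T_C = 19 °C → 19 + 273.15 = 292.15 K.
By the Carnot theorem, η_max = 1 − T_C/T_H = 1 − 292.15/889.82 = 0.6717.
W_max = η_max · Q_H = 0.6717 × 615 = 413 MW.

Ẇ_max ≈ 413 MW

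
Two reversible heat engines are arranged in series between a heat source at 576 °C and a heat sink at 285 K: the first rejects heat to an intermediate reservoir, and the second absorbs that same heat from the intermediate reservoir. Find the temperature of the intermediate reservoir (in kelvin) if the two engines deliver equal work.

T_H = 576 °C → 576 + 273.15 = 849.15 K.
For reversible stages Q_m = Q_H·(T_m/T_H). Setting W₁ = Q_H(1 − T_m/T_H) equal to W₂ = Q_m(1 − T_C/T_m) = Q_H·(T_m − T_C)/T_H gives T_H − T_m = T_m − T_C, so T_m = (T_H + T_C)/2 = (849.15 + 285.00)/2 = 567 K.

T_m ≈ 567 K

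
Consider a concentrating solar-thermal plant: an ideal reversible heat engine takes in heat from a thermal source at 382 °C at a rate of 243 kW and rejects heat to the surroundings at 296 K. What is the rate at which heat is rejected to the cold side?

Q̇_C ≈ 110 kW

T_H = 382 °C → 382 + 273.15 = 655.15 K.
Carnot efficiency: η = 1 − T_C/T_H = 1 − 296.00/655.15 = 0.5482.
For a reversible cycle Q_C/Q_H = T_C/T_H, so Q_C = 243 × 296.00/655.15 = 110 kW.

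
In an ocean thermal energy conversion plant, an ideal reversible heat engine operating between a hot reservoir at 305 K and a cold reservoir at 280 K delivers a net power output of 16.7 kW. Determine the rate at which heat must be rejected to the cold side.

Q̇_C ≈ 187.0 kW

The Carnot efficiency is η = 1 − T_C/T_H = 1 − 280.00/305.00 = 0.0820.
Since Q_C/Q_H = T_C/T_H and Q_H = W/η, Q_C = W·T_C/(T_H − T_C) = 16.7 × 280.00/25.00 = 187.0 kW.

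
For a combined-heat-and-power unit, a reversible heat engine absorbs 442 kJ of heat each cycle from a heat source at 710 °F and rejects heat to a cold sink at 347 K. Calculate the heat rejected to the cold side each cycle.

T_H = 710 °F → (710 − 32) × 5/9 = 376.67 °C = 649.82 K.
η_rev = 1 − T_C/T_H = 1 − 347.00/649.82 = 0.4660.
For a reversible cycle Q_C/Q_H = T_C/T_H, so Q_C = 442 × 347.00/649.82 = 236 kJ.

Q_C ≈ 236 kJ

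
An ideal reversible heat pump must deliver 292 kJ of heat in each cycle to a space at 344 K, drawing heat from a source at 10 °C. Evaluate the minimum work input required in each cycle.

T_C = 10 °C → 10 + 273.15 = 283.15 K.
The Carnot heat-pump COP is COP_HP = T_H/(T_H − T_C) = 344.00/60.85 = 5.6532.
W = Q_H/COP_HP = 292/5.6532 = 51.7 kJ.

W_in ≈ 51.7 kJ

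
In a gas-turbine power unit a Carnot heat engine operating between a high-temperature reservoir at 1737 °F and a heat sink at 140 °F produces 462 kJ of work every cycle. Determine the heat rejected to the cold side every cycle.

Q_C ≈ 173 kJ

T_H = 1737 °F → (1737 − 32) × 5/9 = 947.22 °C = 1220.37 K.
T_C = 140 °F → (140 − 32) × 5/9 = 60.00 °C = 333.15 K.
The Carnot efficiency is η = 1 − T_C/T_H = 1 − 333.15/1220.37 = 0.7270.
Since Q_C/Q_H = T_C/T_H and Q_H = W/η, Q_C = W·T_C/(T_H − T_C) = 462 × 333.15/887.22 = 173 kJ.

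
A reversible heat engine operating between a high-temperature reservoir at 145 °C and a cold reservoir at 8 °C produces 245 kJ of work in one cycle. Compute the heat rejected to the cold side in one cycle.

Q_C ≈ 503 kJ

T_H = 145 °C → 145 + 273.15 = 418.15 K.
T_C = 8 °C → 8 + 273.15 = 281.15 K.
η_rev = 1 − T_C/T_H = 1 − 281.15/418.15 = 0.3276.
Since Q_C/Q_H = T_C/T_H and Q_H = W/η, Q_C = W·T_C/(T_H − T_C) = 245 × 281.15/137.00 = 503 kJ.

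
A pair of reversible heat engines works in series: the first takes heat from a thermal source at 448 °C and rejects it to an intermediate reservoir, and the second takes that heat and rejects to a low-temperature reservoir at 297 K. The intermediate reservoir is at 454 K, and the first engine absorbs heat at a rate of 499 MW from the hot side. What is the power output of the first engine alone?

Ẇ₁ ≈ 184.9 MW

T_H = 448 °C → 448 + 273.15 = 721.15 K.
First-stage efficiency η₁ = 1 − T_m/T_H = 1 − 454.00/721.15 = 0.3704.
W₁ = η₁·Q_H = 0.3704 × 499 = 184.9 MW.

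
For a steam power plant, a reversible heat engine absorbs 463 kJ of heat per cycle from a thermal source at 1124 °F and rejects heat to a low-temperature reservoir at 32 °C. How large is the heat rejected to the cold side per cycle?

T_H = 1124 °F → (1124 − 32) × 5/9 = 606.67 °C = 879.82 K.
T_C = 32 °C → 32 + 273.15 = 305.15 K.
For a reversible engine, η = 1 − T_C/T_H = 1 − 305.15/879.82 = 0.6532.
For a reversible cycle Q_C/Q_H = T_C/T_H, so Q_C = 463 × 305.15/879.82 = 160.6 kJ.

Q_C ≈ 160.6 kJ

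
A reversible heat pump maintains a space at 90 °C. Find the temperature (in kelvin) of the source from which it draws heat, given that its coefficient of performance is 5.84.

T_H = 90 °C → 90 + 273.15 = 363.15 K.
COP_HP = T_H/(T_H − T_C) ⇒ T_C = T_H·(COP_HP − 1)/COP_HP = 363.15 × (5.84 − 1)/5.84 = 301.0 K.

T_C ≈ 301.0 K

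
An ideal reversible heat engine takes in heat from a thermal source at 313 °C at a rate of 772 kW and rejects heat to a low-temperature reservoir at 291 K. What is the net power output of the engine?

T_H = 313 °C → 313 + 273.15 = 586.15 K.
For a reversible engine, η = 1 − T_C/T_H = 1 − 291.00/586.15 = 0.5035.
W = η·Q_H = 0.5035 × 772 = 389 kW.

Ẇ ≈ 389 kW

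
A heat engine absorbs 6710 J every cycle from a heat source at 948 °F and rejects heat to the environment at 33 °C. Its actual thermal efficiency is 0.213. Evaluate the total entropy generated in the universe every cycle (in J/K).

T_H = 948 °F → (948 − 32) × 5/9 = 508.89 °C = 782.04 K.
T_C = 33 °C → 33 + 273.15 = 306.15 K.
W = η·Q_H = 0.213 × 6710 = 1429 J, so Q_C = Q_H − W = 5281 J.
Entropy balance on the reservoirs: −Q_H/T_H = -8.580 J/K, +Q_C/T_C = 17.25 J/K.
ΔS_univ = −Q_H/T_H + Q_C/T_C = 8.669 J/K (> 0, since η = 0.213 < η_Carnot = 0.609).

ΔS_univ ≈ 8.669 J/K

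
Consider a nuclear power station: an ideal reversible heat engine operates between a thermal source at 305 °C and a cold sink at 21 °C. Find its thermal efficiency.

η ≈ 0.491

T_H = 305 °C → 305 + 273.15 = 578.15 K.
T_C = 21 °C → 21 + 273.15 = 294.15 K.
For a reversible engine, η = 1 − T_C/T_H = 1 − 294.15/578.15 = 0.491.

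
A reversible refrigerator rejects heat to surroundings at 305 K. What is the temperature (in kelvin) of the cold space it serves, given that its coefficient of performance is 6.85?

COP_R = T_C/(T_H − T_C) ⇒ T_C = T_H·COP_R/(1 + COP_R) = 305.00 × 6.85/(1 + 6.85) = 266 K.

T_C ≈ 266 K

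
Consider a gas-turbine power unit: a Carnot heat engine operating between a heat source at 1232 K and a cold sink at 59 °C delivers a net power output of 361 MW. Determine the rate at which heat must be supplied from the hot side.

Q̇_H ≈ 494 MW

T_C = 59 °C → 59 + 273.15 = 332.15 K.
η_rev = 1 − T_C/T_H = 1 − 332.15/1232.00 = 0.7304.
Q_H = W/η = 361/0.7304 = 494 MW.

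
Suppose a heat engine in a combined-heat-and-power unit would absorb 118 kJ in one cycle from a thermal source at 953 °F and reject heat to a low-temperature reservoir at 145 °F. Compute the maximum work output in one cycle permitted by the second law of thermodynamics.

W_max ≈ 67.49 kJ

T_H = 953 °F → (953 − 32) × 5/9 = 511.67 °C = 784.82 K.
T_C = 145 °F → (145 − 32) × 5/9 = 62.78 °C = 335.93 K.
The upper bound on efficiency is η_max = 1 − T_C/T_H = 1 − 335.93/784.82 = 0.5720.
W_max = η_max · Q_H = 0.5720 × 118 = 67.49 kJ.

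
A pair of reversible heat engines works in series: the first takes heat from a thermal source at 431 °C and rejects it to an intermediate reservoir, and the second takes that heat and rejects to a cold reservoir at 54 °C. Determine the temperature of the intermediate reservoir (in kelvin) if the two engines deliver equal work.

T_H = 431 °C → 431 + 273.15 = 704.15 K.
T_C = 54 °C → 54 + 273.15 = 327.15 K.
For reversible stages Q_m = Q_H·(T_m/T_H). Setting W₁ = Q_H(1 − T_m/T_H) equal to W₂ = Q_m(1 − T_C/T_m) = Q_H·(T_m − T_C)/T_H gives T_H − T_m = T_m − T_C, so T_m = (T_H + T_C)/2 = (704.15 + 327.15)/2 = 516 K.

T_m ≈ 516 K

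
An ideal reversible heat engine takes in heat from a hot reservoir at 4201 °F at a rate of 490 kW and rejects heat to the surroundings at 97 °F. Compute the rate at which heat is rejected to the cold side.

T_H = 4201 °F → (4201 − 32) × 5/9 = 2316.11 °C = 2589.26 K.
T_C = 97 °F → (97 − 32) × 5/9 = 36.11 °C = 309.26 K.
For a reversible engine, η = 1 − T_C/T_H = 1 − 309.26/2589.26 = 0.8806.
For a reversible cycle Q_C/Q_H = T_C/T_H, so Q_C = 490 × 309.26/2589.26 = 58.53 kW.

Q̇_C ≈ 58.53 kW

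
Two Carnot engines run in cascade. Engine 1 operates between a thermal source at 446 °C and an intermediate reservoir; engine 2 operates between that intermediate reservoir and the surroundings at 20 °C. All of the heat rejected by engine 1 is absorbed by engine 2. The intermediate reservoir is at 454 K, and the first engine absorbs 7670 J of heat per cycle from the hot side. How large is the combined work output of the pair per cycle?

W_total ≈ 4540 J

T_H = 446 °C → 446 + 273.15 = 719.15 K.
T_C = 20 °C → 20 + 273.15 = 293.15 K.
Two reversible stages in series are equivalent to a single Carnot engine between T_H and T_C, so η_total = 1 − T_C/T_H = 1 − 293.15/719.15 = 0.5924.
W_total = η_total · Q_H = 0.5924 × 7670 = 4540 J.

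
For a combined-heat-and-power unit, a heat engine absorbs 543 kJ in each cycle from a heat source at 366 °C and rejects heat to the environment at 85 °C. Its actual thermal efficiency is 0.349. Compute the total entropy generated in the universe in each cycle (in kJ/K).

ΔS_univ ≈ 0.137 kJ/K

T_H = 366 °C → 366 + 273.15 = 639.15 K.
T_C = 85 °C → 85 + 273.15 = 358.15 K.
W = η·Q_H = 0.349 × 543 = 189.5 kJ, so Q_C = Q_H − W = 353.5 kJ.
Entropy balance on the reservoirs: −Q_H/T_H = -0.8496 kJ/K, +Q_C/T_C = 0.9870 kJ/K.
ΔS_univ = −Q_H/T_H + Q_C/T_C = 0.137 kJ/K (> 0, since η = 0.349 < η_Carnot = 0.440).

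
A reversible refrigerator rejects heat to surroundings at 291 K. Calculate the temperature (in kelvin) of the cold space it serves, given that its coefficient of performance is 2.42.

COP_R = T_C/(T_H − T_C) ⇒ T_C = T_H·COP_R/(1 + COP_R) = 291.00 × 2.42/(1 + 2.42) = 206 K.

T_C ≈ 206 K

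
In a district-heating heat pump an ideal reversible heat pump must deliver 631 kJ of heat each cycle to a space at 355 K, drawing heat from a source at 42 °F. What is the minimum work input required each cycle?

T_C = 42 °F → (42 − 32) × 5/9 = 5.56 °C = 278.71 K.
COP_HP = T_H/(T_H − T_C) = 355.00/76.29 = 4.6530.
W = Q_H/COP_HP = 631/4.6530 = 135.6 kJ.

W_in ≈ 135.6 kJ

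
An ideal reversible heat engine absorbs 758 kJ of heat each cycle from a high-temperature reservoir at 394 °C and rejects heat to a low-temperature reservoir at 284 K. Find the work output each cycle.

W ≈ 435 kJ

T_H = 394 °C → 394 + 273.15 = 667.15 K.
η_rev = 1 − T_C/T_H = 1 − 284.00/667.15 = 0.5743.
W = η·Q_H = 0.5743 × 758 = 435 kJ.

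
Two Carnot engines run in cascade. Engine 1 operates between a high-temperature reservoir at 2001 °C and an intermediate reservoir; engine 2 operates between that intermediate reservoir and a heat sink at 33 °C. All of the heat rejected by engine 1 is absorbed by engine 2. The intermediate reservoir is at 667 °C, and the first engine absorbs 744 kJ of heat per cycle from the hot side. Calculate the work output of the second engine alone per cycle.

W₂ ≈ 207 kJ

T_H = 2001 °C → 2001 + 273.15 = 2274.15 K.
T_C = 33 °C → 33 + 273.15 = 306.15 K.
T_m = 667 °C → 667 + 273.15 = 940.15 K.
Heat entering the second stage: Q_m = Q_H·(T_m/T_H) = 744 × 940.15/2274.15 = 308 kJ.
Second-stage efficiency η₂ = 1 − T_C/T_m = 1 − 306.15/940.15 = 0.6744, so W₂ = η₂·Q_m = 207 kJ.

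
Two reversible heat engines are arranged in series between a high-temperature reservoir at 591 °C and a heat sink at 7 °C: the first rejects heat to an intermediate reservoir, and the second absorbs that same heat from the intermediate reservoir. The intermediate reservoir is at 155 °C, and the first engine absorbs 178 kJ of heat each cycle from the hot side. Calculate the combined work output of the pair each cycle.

W_total ≈ 120 kJ

T_H = 591 °C → 591 + 273.15 = 864.15 K.
T_C = 7 °C → 7 + 273.15 = 280.15 K.
Two reversible stages in series are equivalent to a single Carnot engine between T_H and T_C, so η_total = 1 − T_C/T_H = 1 − 280.15/864.15 = 0.6758.
W_total = η_total · Q_H = 0.6758 × 178 = 120 kJ.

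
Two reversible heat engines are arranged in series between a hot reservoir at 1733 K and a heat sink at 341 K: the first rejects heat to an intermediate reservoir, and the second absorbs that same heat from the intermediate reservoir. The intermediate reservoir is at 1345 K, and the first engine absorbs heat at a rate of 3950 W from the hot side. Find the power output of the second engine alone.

Heat entering the second stage: Q_m = Q_H·(T_m/T_H) = 3950 × 1345.00/1733.00 = 3066 W.
Second-stage efficiency η₂ = 1 − T_C/T_m = 1 − 341.00/1345.00 = 0.7465, so W₂ = η₂·Q_m = 2288 W.

Ẇ₂ ≈ 2288 W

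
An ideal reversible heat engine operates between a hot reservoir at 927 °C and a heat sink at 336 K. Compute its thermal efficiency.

T_H = 927 °C → 927 + 273.15 = 1200.15 K.
For a reversible engine, η = 1 − T_C/T_H = 1 − 336.00/1200.15 = 0.720.

η ≈ 0.720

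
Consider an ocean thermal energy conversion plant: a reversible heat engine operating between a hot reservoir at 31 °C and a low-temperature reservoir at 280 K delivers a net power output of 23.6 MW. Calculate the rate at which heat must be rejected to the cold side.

Q̇_C ≈ 274 MW

T_H = 31 °C → 31 + 273.15 = 304.15 K.
η_rev = 1 − T_C/T_H = 1 − 280.00/304.15 = 0.0794.
Since Q_C/Q_H = T_C/T_H and Q_H = W/η, Q_C = W·T_C/(T_H − T_C) = 23.6 × 280.00/24.15 = 274 MW.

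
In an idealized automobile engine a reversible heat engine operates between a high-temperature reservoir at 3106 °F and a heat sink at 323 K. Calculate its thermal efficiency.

η ≈ 0.837

T_H = 3106 °F → (3106 − 32) × 5/9 = 1707.78 °C = 1980.93 K.
The Carnot efficiency is η = 1 − T_C/T_H = 1 − 323.00/1980.93 = 0.837.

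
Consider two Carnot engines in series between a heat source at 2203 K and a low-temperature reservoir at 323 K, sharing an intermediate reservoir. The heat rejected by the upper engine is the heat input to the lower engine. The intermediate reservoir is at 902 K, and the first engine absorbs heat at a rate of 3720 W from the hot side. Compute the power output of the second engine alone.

Ẇ₂ ≈ 977.7 W

Heat entering the second stage: Q_m = Q_H·(T_m/T_H) = 3720 × 902.00/2203.00 = 1523 W.
Second-stage efficiency η₂ = 1 − T_C/T_m = 1 − 323.00/902.00 = 0.6419, so W₂ = η₂·Q_m = 977.7 W.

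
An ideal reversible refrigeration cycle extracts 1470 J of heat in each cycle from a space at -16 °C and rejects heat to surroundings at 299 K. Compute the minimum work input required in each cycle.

T_C = -16 °C → -16 + 273.15 = 257.15 K.
Carnot COP: COP_R = T_C/(T_H − T_C) = 257.15/41.85 = 6.1446.
W = Q_C/COP_R = 1470/6.1446 = 239.2 J.

W_in ≈ 239.2 J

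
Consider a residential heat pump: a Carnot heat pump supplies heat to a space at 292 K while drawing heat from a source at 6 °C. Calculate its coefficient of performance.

COP_HP ≈ 22.7

T_C = 6 °C → 6 + 273.15 = 279.15 K.
For a reversible heat pump, COP_HP = T_H/(T_H − T_C) = 292.00/(292.00 − 279.15) = 22.7.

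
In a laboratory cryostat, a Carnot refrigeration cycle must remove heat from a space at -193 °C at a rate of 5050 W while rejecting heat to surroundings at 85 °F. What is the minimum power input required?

Ẇ_in ≈ 14000 W

T_H = 85 °F → (85 − 32) × 5/9 = 29.44 °C = 302.59 K.
T_C = -193 °C → -193 + 273.15 = 80.15 K.
For a reversible refrigerator, COP_R = T_C/(T_H − T_C) = 80.15/222.44 = 0.3603.
W = Q_C/COP_R = 5050/0.3603 = 14000 W.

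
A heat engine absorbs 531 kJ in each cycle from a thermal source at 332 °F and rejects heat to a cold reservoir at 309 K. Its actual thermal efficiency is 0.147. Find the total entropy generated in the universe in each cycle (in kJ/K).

T_H = 332 °F → (332 − 32) × 5/9 = 166.67 °C = 439.82 K.
W = η·Q_H = 0.147 × 531 = 78.06 kJ, so Q_C = Q_H − W = 452.9 kJ.
The hot reservoir loses entropy Q_H/T_H = 531/439.82 = 1.207 kJ/K; the cold reservoir gains Q_C/T_C = 452.9/309.00 = 1.466 kJ/K.
ΔS_univ = −Q_H/T_H + Q_C/T_C = 0.2585 kJ/K (> 0, since η = 0.147 < η_Carnot = 0.297).

ΔS_univ ≈ 0.2585 kJ/K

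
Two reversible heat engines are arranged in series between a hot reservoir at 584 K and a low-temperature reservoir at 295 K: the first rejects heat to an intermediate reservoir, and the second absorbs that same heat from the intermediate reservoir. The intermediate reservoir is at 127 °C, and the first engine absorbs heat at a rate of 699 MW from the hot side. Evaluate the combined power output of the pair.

Two reversible stages in series are equivalent to a single Carnot engine between T_H and T_C, so η_total = 1 − T_C/T_H = 1 − 295.00/584.00 = 0.4949.
W_total = η_total · Q_H = 0.4949 × 699 = 346 MW.

Ẇ_total ≈ 346 MW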